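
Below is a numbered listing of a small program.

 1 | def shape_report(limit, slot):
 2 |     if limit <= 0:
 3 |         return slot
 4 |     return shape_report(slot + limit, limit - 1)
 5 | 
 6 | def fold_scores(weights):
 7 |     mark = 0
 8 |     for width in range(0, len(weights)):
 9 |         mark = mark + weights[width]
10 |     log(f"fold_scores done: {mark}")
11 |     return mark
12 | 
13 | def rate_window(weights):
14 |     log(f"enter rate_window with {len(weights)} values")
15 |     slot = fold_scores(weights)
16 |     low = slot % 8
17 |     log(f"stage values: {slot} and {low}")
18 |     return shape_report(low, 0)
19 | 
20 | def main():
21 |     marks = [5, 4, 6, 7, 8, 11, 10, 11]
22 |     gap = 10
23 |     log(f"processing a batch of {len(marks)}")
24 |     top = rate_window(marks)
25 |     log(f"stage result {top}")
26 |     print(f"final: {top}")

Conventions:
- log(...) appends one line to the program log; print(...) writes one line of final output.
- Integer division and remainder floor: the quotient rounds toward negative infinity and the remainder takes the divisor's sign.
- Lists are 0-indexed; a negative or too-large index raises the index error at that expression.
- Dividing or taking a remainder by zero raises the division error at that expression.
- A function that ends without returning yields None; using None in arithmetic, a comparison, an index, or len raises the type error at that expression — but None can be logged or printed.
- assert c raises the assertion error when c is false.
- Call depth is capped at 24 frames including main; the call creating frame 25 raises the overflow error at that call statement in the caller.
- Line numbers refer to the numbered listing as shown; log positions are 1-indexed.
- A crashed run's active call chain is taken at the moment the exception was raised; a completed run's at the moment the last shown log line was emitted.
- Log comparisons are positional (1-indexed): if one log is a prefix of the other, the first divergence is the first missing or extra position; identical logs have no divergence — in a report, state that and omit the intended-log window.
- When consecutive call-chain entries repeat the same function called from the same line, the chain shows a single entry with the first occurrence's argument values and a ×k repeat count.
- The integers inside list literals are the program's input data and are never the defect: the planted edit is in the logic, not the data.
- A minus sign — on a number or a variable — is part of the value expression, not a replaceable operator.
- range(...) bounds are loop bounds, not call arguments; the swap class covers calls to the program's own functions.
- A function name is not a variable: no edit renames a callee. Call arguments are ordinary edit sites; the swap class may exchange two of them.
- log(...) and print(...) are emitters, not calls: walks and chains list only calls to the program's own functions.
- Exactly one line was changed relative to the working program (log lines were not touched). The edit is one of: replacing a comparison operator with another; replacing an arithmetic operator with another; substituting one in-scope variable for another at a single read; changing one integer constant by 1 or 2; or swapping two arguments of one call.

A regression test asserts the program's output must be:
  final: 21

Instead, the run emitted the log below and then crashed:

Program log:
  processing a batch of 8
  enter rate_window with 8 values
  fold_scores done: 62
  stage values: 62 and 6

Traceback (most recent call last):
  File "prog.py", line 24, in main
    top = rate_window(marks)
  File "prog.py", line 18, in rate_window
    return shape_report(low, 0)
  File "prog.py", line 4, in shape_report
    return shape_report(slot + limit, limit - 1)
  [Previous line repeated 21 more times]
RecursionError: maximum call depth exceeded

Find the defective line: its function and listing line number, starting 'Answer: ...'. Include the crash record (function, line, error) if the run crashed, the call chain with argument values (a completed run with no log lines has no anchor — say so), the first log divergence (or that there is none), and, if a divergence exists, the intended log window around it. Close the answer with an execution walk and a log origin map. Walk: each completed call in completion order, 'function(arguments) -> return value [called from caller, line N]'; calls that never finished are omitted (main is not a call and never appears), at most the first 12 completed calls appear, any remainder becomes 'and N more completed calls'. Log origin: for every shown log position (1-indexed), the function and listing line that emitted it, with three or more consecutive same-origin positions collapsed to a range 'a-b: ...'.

Answer: the defect is in shape_report at line 4.
The tell: A complete run would log 'stage result 21' next, but this one stopped at 4 lines.
Crash: shape_report, line 4, RecursionError.
Call chain: main -> rate_window([5, 4, 6, 7, 8, 11, 10, 11]) (called at line 24) -> shape_report(6, 0) (called at line 18) -> shape_report(6, 5) (called at line 4) ×21.
First divergence: position 5; the shown log stops at 4 lines while the working version next logs 'stage result 21'.
Intended log window:
  3: fold_scores done: 62
  4: stage values: 62 and 6
  5: stage result 21
Execution walk:
  fold_scores([5, 4, 6, 7, 8, 11, 10, 11]) -> 62  [called from rate_window, line 15]
Origin of each log line:
  1 — main, line 23
  2 — rate_window, line 14
  3 — fold_scores, line 10
  4 — rate_window, line 17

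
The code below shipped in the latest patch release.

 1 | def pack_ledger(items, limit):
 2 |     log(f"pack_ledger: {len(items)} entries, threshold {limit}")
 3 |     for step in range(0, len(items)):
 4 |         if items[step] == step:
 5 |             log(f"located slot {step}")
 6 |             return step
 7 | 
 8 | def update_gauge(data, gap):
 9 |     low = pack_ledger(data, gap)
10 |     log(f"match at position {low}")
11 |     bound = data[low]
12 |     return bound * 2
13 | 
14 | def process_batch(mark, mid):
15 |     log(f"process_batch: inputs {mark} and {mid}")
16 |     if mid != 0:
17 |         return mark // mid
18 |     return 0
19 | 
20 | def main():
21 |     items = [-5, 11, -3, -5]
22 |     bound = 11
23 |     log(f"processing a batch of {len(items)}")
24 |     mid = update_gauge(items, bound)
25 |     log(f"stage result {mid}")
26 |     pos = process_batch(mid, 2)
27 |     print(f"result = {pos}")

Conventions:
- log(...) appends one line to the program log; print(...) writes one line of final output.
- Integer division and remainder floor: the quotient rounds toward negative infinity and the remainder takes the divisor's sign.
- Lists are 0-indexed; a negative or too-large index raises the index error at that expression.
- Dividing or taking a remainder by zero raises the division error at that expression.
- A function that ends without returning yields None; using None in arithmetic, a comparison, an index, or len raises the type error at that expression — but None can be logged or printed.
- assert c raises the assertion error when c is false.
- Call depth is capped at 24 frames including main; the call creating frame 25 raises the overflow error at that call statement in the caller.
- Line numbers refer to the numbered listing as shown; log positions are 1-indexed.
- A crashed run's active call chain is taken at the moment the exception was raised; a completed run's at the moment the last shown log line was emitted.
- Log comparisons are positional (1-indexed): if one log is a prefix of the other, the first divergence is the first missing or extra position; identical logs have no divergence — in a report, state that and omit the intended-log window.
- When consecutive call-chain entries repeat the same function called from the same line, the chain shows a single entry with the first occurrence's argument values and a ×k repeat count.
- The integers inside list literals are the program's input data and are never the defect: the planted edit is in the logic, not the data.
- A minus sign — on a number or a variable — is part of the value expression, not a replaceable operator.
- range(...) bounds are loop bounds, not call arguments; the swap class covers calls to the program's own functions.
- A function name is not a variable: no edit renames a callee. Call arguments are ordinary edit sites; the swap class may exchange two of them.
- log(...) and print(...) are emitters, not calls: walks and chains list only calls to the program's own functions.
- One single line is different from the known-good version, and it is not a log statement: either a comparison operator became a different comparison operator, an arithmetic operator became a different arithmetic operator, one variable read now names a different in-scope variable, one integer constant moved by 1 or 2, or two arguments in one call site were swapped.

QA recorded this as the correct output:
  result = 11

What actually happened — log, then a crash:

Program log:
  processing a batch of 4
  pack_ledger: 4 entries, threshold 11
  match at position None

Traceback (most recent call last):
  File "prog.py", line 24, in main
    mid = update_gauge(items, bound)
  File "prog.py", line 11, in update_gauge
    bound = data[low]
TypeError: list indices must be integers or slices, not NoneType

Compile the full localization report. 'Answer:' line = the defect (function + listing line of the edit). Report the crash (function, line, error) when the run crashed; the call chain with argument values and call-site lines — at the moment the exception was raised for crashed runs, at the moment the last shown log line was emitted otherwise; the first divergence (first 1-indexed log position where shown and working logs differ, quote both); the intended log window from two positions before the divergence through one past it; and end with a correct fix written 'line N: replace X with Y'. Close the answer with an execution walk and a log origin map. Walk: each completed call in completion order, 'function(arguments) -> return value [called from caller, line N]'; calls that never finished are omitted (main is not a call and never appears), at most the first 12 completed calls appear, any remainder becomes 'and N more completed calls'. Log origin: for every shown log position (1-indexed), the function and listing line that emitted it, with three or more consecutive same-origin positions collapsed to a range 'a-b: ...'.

Answer: the defect is in pack_ledger at line 4.
The tell: The earliest visible damage is log position 3 — 'match at position None' rather than the intended 'located slot 1'.
Crash: update_gauge, line 11, TypeError.
Call chain: main -> update_gauge([-5, 11, -3, -5], 11) (called at line 24).
First divergence: at position 3 the run shows 'match at position None' where the working version logs 'located slot 1'.
Intended log window:
  1: processing a batch of 4
  2: pack_ledger: 4 entries, threshold 11
  3: located slot 1
  4: match at position 1
Execution walk:
  pack_ledger([-5, 11, -3, -5], 11) -> None  [called from update_gauge, line 9]
Log origins:
  1: from main, line 23
  2: from pack_ledger, line 2
  3: from update_gauge, line 10
A correct fix: line 4: replace `items[step] == step` with `items[step] == limit`.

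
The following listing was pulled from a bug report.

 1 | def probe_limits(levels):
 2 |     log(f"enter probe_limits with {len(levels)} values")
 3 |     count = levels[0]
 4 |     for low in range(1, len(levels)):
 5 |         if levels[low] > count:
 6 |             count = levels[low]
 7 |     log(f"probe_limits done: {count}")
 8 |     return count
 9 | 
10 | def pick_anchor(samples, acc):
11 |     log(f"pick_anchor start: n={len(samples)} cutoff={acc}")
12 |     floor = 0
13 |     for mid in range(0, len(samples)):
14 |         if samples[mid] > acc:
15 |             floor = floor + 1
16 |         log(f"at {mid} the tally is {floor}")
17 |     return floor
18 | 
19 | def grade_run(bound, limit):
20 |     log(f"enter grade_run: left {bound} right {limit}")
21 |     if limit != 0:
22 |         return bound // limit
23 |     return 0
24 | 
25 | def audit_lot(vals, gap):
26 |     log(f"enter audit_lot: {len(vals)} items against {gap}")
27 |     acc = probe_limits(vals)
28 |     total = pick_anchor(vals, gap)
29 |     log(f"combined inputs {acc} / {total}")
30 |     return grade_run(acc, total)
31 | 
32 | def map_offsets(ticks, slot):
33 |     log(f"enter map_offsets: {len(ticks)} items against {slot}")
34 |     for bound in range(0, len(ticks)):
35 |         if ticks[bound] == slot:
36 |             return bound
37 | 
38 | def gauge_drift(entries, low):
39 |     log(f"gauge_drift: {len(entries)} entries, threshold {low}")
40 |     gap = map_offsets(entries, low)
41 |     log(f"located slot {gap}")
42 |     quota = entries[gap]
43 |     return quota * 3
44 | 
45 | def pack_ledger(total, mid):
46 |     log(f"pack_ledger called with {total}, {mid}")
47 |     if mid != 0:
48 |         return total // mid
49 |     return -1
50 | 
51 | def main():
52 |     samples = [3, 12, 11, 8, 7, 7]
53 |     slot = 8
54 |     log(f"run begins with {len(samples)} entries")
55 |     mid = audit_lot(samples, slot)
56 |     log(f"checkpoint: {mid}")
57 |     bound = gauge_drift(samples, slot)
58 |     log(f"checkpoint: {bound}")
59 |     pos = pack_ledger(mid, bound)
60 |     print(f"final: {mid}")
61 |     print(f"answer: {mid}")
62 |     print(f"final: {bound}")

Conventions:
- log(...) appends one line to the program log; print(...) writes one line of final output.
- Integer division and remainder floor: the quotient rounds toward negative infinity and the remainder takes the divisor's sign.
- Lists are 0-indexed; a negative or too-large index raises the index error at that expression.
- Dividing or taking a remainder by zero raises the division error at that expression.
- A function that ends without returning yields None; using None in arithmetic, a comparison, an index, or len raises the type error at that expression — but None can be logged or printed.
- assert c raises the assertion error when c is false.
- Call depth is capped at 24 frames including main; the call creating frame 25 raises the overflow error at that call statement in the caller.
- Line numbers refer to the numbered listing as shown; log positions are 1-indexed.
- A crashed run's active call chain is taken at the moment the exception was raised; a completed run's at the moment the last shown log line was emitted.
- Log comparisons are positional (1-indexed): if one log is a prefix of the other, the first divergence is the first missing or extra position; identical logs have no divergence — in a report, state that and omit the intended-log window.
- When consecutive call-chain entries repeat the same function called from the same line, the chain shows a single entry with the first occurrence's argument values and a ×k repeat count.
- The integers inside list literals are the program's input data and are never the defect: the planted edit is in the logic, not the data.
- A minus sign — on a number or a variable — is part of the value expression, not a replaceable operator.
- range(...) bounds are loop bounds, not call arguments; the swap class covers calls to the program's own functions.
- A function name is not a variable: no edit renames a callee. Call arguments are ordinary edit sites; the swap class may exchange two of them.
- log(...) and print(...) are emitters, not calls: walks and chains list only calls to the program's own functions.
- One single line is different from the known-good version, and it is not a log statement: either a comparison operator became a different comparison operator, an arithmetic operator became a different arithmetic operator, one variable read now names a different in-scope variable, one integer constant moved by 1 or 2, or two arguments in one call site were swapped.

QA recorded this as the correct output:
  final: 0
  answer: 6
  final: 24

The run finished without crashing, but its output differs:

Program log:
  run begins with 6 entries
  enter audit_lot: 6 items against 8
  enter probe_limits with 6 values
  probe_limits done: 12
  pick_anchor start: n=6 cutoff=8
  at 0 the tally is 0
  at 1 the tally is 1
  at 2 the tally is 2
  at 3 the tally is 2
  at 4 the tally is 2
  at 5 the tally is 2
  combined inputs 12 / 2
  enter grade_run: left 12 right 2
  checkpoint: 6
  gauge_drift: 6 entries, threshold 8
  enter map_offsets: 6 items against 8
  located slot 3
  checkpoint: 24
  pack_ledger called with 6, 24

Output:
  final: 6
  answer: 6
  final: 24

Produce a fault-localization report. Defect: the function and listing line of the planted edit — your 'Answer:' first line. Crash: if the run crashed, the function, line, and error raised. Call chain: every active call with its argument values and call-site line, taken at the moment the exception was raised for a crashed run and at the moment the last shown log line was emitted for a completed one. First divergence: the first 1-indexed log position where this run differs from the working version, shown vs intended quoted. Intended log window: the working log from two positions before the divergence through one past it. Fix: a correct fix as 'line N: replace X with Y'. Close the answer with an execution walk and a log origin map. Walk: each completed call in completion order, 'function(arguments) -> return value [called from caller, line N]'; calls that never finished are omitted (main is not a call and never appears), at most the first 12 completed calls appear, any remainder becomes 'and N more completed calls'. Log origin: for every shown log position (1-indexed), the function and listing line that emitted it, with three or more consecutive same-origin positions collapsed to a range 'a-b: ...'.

Answer: the defect is in main at line 60.
Key fact: Log streams are identical — the defect surfaces only in the printed output.
Call chain: main -> pack_ledger(6, 24) (called at line 59).
First divergence: none; the two logs match at every position.
Execution walk:
  probe_limits([3, 12, 11, 8, 7, 7]) -> 12  [called from audit_lot, line 27]
  pick_anchor([3, 12, 11, 8, 7, 7], 8) -> 2  [called from audit_lot, line 28]
  grade_run(12, 2) -> 6  [called from audit_lot, line 30]
  audit_lot([3, 12, 11, 8, 7, 7], 8) -> 6  [called from main, line 55]
  map_offsets([3, 12, 11, 8, 7, 7], 8) -> 3  [called from gauge_drift, line 40]
  gauge_drift([3, 12, 11, 8, 7, 7], 8) -> 24  [called from main, line 57]
  pack_ledger(6, 24) -> 0  [called from main, line 59]
Log origin:
  1: emitted by main (line 54)
  2: emitted by audit_lot (line 26)
  3: emitted by probe_limits (line 2)
  4: emitted by probe_limits (line 7)
  5: emitted by pick_anchor (line 11)
  6-11: emitted by pick_anchor (line 16)
  12: emitted by audit_lot (line 29)
  13: emitted by grade_run (line 20)
  14: emitted by main (line 56)
  15: emitted by gauge_drift (line 39)
  16: emitted by map_offsets (line 33)
  17: emitted by gauge_drift (line 41)
  18: emitted by main (line 58)
  19: emitted by pack_ledger (line 46)
A correct fix: line 60: replace `mid` with `pos`.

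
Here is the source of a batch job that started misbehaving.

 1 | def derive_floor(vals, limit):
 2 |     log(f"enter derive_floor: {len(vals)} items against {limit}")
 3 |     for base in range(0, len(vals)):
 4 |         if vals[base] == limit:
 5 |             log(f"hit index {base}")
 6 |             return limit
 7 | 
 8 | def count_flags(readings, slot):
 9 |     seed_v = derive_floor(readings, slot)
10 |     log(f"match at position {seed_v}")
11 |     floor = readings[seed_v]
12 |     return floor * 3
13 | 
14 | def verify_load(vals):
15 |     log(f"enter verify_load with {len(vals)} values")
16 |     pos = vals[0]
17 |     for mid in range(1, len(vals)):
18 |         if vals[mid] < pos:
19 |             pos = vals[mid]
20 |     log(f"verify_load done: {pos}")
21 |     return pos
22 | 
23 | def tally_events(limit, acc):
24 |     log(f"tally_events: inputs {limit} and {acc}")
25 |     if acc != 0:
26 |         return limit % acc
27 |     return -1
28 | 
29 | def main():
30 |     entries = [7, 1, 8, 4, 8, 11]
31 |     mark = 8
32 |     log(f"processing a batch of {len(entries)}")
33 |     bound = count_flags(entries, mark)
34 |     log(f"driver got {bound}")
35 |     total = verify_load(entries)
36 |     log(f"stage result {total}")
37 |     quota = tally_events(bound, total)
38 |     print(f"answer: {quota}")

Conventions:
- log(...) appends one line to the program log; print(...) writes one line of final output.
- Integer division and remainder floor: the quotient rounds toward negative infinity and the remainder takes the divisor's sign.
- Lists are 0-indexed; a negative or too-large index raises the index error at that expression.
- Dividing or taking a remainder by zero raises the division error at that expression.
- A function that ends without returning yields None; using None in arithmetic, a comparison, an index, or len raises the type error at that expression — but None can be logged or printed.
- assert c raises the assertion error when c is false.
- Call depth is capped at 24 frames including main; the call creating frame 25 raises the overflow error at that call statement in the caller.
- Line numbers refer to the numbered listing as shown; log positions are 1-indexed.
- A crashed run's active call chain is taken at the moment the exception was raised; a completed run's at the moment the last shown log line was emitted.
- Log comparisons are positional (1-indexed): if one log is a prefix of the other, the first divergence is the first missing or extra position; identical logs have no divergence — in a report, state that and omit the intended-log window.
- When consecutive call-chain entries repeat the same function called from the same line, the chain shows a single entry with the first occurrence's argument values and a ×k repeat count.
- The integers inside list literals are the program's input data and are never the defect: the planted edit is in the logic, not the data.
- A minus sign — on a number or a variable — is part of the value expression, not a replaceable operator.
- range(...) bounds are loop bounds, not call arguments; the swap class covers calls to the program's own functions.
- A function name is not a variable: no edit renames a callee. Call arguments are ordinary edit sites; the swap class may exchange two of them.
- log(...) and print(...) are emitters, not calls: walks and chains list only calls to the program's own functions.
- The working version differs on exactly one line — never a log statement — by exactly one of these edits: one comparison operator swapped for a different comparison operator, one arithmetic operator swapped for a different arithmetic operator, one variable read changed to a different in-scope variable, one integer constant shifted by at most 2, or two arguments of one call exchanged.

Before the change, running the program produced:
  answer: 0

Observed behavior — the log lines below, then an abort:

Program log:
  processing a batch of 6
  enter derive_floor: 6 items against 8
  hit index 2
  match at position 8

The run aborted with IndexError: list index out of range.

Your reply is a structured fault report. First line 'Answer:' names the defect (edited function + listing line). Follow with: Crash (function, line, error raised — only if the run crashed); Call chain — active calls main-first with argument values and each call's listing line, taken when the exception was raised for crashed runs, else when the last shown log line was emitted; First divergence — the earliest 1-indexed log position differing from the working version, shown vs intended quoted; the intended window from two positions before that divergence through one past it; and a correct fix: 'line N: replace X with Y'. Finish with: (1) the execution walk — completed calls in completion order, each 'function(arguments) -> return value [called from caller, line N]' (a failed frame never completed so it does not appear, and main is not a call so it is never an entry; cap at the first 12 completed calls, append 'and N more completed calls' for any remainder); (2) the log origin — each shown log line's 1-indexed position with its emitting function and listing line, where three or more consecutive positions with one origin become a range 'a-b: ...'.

Answer: the defect is in derive_floor at line 6.
Key observation: Log line 4 is where behavior first shows: 'match at position 8' appears instead of 'match at position 2'.
Crash: count_flags, line 11, IndexError.
Call chain: main -> count_flags([7, 1, 8, 4, 8, 11], 8) (called at line 33).
First divergence: at position 4 the run shows 'match at position 8' where the working version logs 'match at position 2'.
Intended log window:
  2: enter derive_floor: 6 items against 8
  3: hit index 2
  4: match at position 2
  5: driver got 24
Execution walk:
  derive_floor([7, 1, 8, 4, 8, 11], 8) -> 8  [called from count_flags, line 9]
Origin of each log line:
  1 — main, line 32
  2 — derive_floor, line 2
  3 — derive_floor, line 5
  4 — count_flags, line 10
A correct fix: line 6: replace `limit` with `base`.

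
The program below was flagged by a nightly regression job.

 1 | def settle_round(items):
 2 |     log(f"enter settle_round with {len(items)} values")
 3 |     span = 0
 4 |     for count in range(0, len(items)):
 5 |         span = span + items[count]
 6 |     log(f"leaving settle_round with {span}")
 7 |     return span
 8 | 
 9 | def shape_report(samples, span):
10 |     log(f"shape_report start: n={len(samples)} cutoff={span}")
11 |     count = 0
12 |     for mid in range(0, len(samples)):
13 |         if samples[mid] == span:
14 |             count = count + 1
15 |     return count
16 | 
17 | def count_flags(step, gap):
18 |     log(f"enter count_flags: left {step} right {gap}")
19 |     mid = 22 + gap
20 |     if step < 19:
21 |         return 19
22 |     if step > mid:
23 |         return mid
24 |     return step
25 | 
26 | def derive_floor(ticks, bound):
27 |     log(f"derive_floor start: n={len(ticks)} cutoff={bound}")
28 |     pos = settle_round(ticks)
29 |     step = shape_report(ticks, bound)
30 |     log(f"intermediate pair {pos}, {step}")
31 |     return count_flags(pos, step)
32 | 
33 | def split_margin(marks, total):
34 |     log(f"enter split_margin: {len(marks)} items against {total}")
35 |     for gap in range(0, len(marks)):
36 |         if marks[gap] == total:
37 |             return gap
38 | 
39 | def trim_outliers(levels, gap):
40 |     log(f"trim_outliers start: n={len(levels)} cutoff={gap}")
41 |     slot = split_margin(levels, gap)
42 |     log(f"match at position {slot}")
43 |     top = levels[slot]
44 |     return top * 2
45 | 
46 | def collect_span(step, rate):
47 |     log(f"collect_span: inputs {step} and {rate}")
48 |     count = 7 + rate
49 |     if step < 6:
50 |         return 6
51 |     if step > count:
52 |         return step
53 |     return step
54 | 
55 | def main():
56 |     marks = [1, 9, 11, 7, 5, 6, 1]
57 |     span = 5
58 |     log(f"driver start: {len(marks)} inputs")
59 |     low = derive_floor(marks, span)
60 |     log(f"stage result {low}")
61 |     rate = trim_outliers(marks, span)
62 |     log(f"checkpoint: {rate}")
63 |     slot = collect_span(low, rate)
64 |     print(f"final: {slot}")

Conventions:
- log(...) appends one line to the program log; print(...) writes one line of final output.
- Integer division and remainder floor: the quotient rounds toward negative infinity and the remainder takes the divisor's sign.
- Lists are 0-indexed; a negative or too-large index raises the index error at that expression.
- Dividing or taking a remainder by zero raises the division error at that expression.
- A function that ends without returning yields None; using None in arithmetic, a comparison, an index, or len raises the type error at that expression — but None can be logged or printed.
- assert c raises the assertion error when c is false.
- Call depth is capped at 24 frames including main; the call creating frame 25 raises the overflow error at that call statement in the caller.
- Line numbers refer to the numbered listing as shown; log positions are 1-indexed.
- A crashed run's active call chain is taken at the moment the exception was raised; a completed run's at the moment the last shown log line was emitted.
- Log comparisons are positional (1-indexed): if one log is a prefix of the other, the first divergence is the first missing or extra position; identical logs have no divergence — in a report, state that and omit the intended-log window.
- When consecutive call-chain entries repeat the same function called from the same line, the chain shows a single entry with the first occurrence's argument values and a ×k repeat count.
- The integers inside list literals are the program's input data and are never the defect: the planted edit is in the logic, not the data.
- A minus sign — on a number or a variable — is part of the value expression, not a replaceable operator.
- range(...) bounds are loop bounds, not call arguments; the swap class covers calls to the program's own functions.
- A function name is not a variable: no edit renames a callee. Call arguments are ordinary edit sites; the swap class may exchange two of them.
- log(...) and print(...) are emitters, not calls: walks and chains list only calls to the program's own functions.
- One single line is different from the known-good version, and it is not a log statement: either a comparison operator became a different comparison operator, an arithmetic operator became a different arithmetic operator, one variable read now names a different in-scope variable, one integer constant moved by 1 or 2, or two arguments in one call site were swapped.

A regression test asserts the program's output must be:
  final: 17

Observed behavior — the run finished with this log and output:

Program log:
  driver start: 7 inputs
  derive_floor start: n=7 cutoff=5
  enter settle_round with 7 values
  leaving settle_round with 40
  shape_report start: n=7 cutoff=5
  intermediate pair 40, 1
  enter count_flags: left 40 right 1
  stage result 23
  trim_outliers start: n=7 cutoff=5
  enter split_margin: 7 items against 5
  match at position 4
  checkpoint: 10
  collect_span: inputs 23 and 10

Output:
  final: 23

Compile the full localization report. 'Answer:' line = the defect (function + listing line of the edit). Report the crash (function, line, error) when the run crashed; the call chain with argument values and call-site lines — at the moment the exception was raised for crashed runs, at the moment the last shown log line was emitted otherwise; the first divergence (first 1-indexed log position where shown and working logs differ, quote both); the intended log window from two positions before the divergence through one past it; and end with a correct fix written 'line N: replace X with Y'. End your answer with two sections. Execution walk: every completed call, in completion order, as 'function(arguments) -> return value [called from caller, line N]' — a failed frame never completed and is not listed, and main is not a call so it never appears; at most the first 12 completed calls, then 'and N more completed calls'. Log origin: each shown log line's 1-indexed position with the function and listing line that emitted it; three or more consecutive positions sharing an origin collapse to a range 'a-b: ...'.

Answer: the defect is in collect_span at line 52.
The tell: The two runs log identically and part ways only at the printed values.
Call chain: main -> collect_span(23, 10) (called at line 63).
First divergence: none — the logs agree in full.
Execution walk:
  settle_round([1, 9, 11, 7, 5, 6, 1]) -> 40  [called from derive_floor, line 28]
  shape_report([1, 9, 11, 7, 5, 6, 1], 5) -> 1  [called from derive_floor, line 29]
  count_flags(40, 1) -> 23  [called from derive_floor, line 31]
  derive_floor([1, 9, 11, 7, 5, 6, 1], 5) -> 23  [called from main, line 59]
  split_margin([1, 9, 11, 7, 5, 6, 1], 5) -> 4  [called from trim_outliers, line 41]
  trim_outliers([1, 9, 11, 7, 5, 6, 1], 5) -> 10  [called from main, line 61]
  collect_span(23, 10) -> 23  [called from main, line 63]
Log line origins:
  1: logged in main at line 58
  2: logged in derive_floor at line 27
  3: logged in settle_round at line 2
  4: logged in settle_round at line 6
  5: logged in shape_report at line 10
  6: logged in derive_floor at line 30
  7: logged in count_flags at line 18
  8: logged in main at line 60
  9: logged in trim_outliers at line 40
  10: logged in split_margin at line 34
  11: logged in trim_outliers at line 42
  12: logged in main at line 62
  13: logged in collect_span at line 47
A correct fix: line 52: replace `step` with `count`.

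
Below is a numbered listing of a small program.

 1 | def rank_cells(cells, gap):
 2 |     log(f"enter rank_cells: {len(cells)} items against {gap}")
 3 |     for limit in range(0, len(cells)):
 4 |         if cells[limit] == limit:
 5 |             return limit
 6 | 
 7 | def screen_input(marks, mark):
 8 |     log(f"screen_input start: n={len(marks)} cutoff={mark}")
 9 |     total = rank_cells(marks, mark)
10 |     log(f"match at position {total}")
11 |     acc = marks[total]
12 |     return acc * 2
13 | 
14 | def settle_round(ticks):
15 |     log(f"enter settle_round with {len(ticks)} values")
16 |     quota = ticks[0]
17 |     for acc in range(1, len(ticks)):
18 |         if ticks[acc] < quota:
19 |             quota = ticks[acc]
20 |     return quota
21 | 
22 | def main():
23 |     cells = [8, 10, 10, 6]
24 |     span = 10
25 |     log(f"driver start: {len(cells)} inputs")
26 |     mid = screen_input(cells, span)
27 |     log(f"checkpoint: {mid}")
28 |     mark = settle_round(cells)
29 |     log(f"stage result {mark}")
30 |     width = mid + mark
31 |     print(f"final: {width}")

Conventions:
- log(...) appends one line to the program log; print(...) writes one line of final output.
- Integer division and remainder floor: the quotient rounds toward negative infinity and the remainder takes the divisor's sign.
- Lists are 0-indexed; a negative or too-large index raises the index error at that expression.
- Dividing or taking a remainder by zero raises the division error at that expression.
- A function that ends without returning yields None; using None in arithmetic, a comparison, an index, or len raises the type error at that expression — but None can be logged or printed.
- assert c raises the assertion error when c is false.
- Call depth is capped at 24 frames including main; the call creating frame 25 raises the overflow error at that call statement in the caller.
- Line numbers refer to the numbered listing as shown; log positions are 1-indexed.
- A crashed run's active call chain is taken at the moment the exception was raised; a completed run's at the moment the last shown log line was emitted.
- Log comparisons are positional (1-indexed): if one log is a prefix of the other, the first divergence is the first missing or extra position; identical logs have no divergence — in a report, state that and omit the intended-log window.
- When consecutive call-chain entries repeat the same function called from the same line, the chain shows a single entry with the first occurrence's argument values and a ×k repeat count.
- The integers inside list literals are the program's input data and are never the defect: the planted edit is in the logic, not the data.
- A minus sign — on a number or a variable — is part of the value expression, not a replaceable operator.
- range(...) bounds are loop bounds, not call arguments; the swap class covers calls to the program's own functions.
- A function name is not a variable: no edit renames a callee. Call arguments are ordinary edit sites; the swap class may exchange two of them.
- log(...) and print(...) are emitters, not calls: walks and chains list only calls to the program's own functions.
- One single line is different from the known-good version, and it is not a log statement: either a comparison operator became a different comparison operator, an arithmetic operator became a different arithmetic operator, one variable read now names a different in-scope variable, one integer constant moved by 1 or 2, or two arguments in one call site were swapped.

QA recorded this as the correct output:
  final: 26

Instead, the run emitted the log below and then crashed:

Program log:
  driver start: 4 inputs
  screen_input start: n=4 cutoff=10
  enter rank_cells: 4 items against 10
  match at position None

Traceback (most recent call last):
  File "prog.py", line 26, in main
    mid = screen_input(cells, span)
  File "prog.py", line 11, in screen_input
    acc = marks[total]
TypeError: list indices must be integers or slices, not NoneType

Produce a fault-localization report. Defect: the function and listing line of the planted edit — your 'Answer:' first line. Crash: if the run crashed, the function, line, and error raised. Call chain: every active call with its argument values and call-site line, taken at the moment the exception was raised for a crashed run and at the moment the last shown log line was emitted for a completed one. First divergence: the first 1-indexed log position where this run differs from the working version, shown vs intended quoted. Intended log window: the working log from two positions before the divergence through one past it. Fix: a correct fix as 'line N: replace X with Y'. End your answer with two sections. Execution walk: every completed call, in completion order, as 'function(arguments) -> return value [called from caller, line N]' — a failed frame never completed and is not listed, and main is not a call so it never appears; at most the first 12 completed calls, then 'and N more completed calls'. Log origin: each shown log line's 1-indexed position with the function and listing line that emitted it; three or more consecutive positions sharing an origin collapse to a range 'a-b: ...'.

Answer: the defect is in rank_cells at line 4.
Key fact: Position 4 is the first bad log line: 'match at position None' should read 'match at position 1'.
Crash: screen_input, line 11, TypeError.
Call chain: main -> screen_input([8, 10, 10, 6], 10) (called at line 26).
First divergence: position 4 — the shown line 'match at position None' should read 'match at position 1'.
Intended log window:
  2: screen_input start: n=4 cutoff=10
  3: enter rank_cells: 4 items against 10
  4: match at position 1
  5: checkpoint: 20
Execution walk:
  rank_cells([8, 10, 10, 6], 10) -> None  [called from screen_input, line 9]
Log origin:
  1 — main, line 25
  2 — screen_input, line 8
  3 — rank_cells, line 2
  4 — screen_input, line 10
A correct fix: line 4: replace `cells[limit] == limit` with `cells[limit] == gap`.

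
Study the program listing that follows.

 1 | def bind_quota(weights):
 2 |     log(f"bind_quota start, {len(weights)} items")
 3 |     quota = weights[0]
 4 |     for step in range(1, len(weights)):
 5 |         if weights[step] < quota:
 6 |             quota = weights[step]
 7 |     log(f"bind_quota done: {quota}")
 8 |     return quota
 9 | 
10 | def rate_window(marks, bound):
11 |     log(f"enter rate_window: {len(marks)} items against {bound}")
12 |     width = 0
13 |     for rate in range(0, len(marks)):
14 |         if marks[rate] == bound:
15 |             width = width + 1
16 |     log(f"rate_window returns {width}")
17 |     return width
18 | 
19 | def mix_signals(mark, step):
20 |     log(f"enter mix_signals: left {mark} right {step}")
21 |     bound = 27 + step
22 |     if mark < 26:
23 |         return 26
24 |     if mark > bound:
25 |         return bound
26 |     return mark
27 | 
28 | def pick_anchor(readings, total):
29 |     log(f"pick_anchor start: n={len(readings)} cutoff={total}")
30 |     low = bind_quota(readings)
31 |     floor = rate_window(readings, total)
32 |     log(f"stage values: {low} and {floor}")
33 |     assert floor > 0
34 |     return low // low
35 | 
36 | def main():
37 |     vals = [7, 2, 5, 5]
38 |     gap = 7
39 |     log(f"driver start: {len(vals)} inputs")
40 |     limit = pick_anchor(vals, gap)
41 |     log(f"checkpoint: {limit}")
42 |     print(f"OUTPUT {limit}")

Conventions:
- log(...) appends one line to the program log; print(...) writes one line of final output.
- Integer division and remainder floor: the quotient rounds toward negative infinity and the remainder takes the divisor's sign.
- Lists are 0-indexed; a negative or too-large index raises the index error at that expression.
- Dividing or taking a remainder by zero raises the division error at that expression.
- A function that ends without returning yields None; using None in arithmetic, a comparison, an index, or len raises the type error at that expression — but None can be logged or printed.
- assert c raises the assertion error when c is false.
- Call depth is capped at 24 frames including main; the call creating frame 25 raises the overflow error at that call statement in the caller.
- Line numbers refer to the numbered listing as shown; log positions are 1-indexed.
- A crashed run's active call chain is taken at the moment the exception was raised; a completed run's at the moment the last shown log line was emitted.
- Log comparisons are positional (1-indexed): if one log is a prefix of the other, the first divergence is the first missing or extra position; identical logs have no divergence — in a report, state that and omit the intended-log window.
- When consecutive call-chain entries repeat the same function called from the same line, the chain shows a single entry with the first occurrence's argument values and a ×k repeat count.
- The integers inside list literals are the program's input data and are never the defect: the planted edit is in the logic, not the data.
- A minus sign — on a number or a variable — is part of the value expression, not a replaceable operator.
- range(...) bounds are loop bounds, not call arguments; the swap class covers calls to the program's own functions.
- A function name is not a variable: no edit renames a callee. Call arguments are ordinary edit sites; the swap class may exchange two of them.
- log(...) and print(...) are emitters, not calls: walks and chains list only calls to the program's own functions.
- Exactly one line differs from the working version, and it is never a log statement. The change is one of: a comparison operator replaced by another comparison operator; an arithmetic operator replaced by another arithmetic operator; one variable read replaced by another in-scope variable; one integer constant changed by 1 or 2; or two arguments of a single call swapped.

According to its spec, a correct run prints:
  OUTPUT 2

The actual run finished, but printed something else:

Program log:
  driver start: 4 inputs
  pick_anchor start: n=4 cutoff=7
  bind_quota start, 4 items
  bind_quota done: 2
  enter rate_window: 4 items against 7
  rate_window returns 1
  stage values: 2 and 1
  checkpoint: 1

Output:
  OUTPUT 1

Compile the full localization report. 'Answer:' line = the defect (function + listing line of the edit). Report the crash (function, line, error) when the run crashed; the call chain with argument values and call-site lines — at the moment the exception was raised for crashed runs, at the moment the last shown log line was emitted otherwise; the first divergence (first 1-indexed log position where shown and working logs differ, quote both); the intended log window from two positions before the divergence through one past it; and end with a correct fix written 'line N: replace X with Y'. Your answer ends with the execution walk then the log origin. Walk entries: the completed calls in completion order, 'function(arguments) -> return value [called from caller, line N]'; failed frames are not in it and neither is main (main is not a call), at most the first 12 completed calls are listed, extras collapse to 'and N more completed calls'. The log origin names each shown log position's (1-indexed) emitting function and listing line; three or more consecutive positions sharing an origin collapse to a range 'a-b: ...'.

Answer: the defect is in pick_anchor at line 34.
Core observation: Everything matches until log position 8, which reads 'checkpoint: 1' in place of 'checkpoint: 2'.
Call chain: main.
First divergence: position 8 — shown 'checkpoint: 1', intended 'checkpoint: 2'.
Intended log window:
  6: rate_window returns 1
  7: stage values: 2 and 1
  8: checkpoint: 2
Execution walk:
  bind_quota([7, 2, 5, 5]) -> 2  [called from pick_anchor, line 30]
  rate_window([7, 2, 5, 5], 7) -> 1  [called from pick_anchor, line 31]
  pick_anchor([7, 2, 5, 5], 7) -> 1  [called from main, line 40]
Log line origins:
  1: logged in main at line 39
  2: logged in pick_anchor at line 29
  3: logged in bind_quota at line 2
  4: logged in bind_quota at line 7
  5: logged in rate_window at line 11
  6: logged in rate_window at line 16
  7: logged in pick_anchor at line 32
  8: logged in main at line 41
A correct fix: line 34: replace `low // low` with `low // floor`.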